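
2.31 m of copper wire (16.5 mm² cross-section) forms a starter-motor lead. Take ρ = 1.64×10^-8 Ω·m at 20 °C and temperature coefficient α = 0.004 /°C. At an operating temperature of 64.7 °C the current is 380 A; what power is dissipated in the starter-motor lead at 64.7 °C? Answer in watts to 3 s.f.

391 W

A = 16.5 mm² = 1.650e-05 m²
R₍20₎ = ρL/A = (1.64×10^-8)(2.31)/(1.650e-05) = 0.002296 Ω
R₍64.7₎ = R₍20₎(1 + αΔT) = 0.002296 × (1 + 0.004×44.7) = 0.002707 Ω
P = I²R = (380)² × 0.002707 = 391 W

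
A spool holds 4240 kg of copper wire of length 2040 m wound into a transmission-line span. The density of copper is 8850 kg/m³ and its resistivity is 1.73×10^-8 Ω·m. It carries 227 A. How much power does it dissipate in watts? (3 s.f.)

A = m/(density·L) = 4240/(8850×2040) = 2.3485e-04 m²
R = ρL/A = (1.73×10^-8)(2040)/(2.3485e-04) = 0.1503 Ω
P = I²R = (227)² × 0.1503 = 7740 W

7740 W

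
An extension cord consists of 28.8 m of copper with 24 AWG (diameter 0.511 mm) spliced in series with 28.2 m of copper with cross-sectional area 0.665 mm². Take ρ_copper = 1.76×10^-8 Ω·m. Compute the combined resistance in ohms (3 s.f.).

Segment 1: A = π(0.511/2 mm)² = π(2.5550e-04 m)² = 2.051e-07 m²
R₁ = ρL/A = (1.76×10^-8)(28.8)/(2.051e-07) = 2.472 Ω
Segment 2: A = 0.665 mm² = 6.650e-07 m²
R₂ = (1.76×10^-8)(28.2)/(6.650e-07) = 0.7463 Ω
R = R₁ + R₂ = 3.22 Ω

3.22 Ω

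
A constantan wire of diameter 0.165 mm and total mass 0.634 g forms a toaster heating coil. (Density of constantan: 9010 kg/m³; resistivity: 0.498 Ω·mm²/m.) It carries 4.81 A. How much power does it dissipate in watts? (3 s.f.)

ρ = 0.498 Ω·mm²/m = 4.98×10^-7 Ω·m
A = π(d/2)² = π(8.2500e-05 m)² = 2.1382e-08 m²
L = m/(density·A) = 6.340×10^-4/(9010×2.1382e-08) = 3.291 m
R = ρL/A = (4.98×10^-7)(3.291)/(2.1382e-08) = 76.64 Ω
P = I²R = (4.81)² × 76.64 = 1770 W

1770 W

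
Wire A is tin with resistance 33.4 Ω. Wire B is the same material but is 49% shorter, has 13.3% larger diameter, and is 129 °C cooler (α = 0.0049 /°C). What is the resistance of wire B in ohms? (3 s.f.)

R ∝ ρL/d² with ρ ∝ (1+αΔT), so R_B/R_A = (1 − 49/100) × (1 + 13.3/100)⁻² × (1 − 0.0049×129)
= 0.51 × 0.779 × 0.3679 = 0.1462
R_B = 0.1462 × 33.4 = 4.88 Ω

4.88 Ω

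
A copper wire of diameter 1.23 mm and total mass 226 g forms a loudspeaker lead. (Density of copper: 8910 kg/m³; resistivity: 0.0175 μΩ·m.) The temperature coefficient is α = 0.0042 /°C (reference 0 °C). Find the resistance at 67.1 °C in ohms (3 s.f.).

0.403 Ω

ρ = 0.0175 μΩ·m = 1.75×10^-8 Ω·m
A = π(d/2)² = π(6.1500e-04 m)² = 1.1882e-06 m²
L = m/(density·A) = 0.226/(8910×1.1882e-06) = 21.35 m
R = ρL/A = (1.75×10^-8)(21.35)/(1.1882e-06) = 0.3144 Ω
R(67.1 °C) = 0.3144 × (1 + 0.0042×67.1) = 0.403 Ω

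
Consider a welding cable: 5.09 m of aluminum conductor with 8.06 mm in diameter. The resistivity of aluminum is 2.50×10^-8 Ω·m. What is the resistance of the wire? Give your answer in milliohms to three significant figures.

A = π(d/2)² = π(4.0300e-03 m)² = 5.102e-05 m²
R = ρL/A = (2.50×10^-8)(5.09 m)/(5.102e-05 m²) = 2.49 mΩ

2.49 mΩ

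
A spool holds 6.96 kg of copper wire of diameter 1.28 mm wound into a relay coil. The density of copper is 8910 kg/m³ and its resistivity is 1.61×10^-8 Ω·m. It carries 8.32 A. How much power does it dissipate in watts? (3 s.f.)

526 W

A = π(d/2)² = π(6.4000e-04 m)² = 1.2868e-06 m²
L = m/(density·A) = 6.96/(8910×1.2868e-06) = 607 m
R = ρL/A = (1.61×10^-8)(607)/(1.2868e-06) = 7.595 Ω
P = I²R = (8.32)² × 7.595 = 526 W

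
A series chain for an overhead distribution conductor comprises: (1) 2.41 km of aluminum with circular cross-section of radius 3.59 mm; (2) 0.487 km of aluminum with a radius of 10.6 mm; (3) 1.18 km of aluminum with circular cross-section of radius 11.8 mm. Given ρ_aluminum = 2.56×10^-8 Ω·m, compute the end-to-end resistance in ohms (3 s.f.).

Seg 1: A = πr² = π(3.5900e-03 m)² = 4.049e-05 m²
R_1 = (2.56×10^-8)(2410)/(4.049e-05) = 1.524 Ω
Seg 2: A = πr² = π(1.0600e-02 m)² = 3.530e-04 m²
R_2 = (2.56×10^-8)(487)/(3.530e-04) = 0.03532 Ω
Seg 3: A = πr² = π(1.1800e-02 m)² = 4.374e-04 m²
R_3 = (2.56×10^-8)(1180)/(4.374e-04) = 0.06906 Ω
R_total = R_1 + R_2 + R_3 = 1.63 Ω

1.63 Ω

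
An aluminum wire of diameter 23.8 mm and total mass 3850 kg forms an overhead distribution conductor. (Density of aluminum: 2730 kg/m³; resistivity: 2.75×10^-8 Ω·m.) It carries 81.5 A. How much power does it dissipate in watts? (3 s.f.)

A = π(d/2)² = π(1.1900e-02 m)² = 4.4488e-04 m²
L = m/(density·A) = 3850/(2730×4.4488e-04) = 3170 m
R = ρL/A = (2.75×10^-8)(3170)/(4.4488e-04) = 0.1959 Ω
P = I²R = (81.5)² × 0.1959 = 1300 W

1300 W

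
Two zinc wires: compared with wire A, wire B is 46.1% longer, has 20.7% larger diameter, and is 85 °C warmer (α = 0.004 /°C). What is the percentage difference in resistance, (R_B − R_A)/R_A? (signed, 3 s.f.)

34.4%

R ∝ ρL/d² with ρ ∝ (1+αΔT), so R_B/R_A = (1 + 46.1/100) × (1 + 20.7/100)⁻² × (1 + 0.004×85)
= 1.461 × 0.6864 × 1.34 = 1.344
(R_B − R_A)/R_A = 1.344 − 1 = 34.4%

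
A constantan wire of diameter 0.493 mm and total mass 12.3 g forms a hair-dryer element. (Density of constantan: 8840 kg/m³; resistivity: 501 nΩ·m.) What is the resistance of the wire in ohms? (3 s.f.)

ρ = 501 nΩ·m = 5.01×10^-7 Ω·m
A = π(d/2)² = π(2.4650e-04 m)² = 1.9089e-07 m²
L = m/(density·A) = 0.0123/(8840×1.9089e-07) = 7.289 m
R = ρL/A = (5.01×10^-7)(7.289)/(1.9089e-07) = 19.1 Ω

19.1 Ω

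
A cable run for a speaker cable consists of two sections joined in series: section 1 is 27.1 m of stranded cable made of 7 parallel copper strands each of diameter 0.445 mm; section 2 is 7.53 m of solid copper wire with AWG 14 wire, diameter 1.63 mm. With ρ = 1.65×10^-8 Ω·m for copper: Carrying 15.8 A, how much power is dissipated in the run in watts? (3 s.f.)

Section 1: A_strand = π(2.2250e-04)² = 1.555e-07 m²; R₁ = ρL/(N·A_s) = (1.65×10^-8)(27.1)/(7×1.555e-07) = 0.4107 Ω
Section 2: A = π(1.63/2 mm)² = π(8.1500e-04 m)² = 2.087e-06 m²
R₂ = (1.65×10^-8)(7.53)/(2.087e-06) = 0.05954 Ω
R = R₁ + R₂ = 0.4703 Ω
P = I²R = (15.8)² × 0.4703 = 117 W

117 W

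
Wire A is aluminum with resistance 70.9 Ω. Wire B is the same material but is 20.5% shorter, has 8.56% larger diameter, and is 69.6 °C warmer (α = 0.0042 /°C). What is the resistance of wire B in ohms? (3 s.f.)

R ∝ ρL/d² with ρ ∝ (1+αΔT), so R_B/R_A = (1 − 20.5/100) × (1 + 8.56/100)⁻² × (1 + 0.0042×69.6)
= 0.795 × 0.8485 × 1.292 = 0.8718
R_B = 0.8718 × 70.9 = 61.8 Ω

61.8 Ω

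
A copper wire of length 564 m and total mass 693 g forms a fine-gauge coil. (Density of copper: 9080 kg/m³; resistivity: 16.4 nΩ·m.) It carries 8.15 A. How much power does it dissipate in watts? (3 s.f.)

ρ = 16.4 nΩ·m = 1.64×10^-8 Ω·m
A = m/(density·L) = 0.693/(9080×564) = 1.3532e-07 m²
R = ρL/A = (1.64×10^-8)(564)/(1.3532e-07) = 68.35 Ω
P = I²R = (8.15)² × 68.35 = 4540 W

4540 W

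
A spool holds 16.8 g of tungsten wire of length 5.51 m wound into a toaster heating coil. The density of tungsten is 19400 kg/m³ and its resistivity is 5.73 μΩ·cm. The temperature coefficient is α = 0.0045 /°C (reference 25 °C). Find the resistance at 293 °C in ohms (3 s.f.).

ρ = 5.73 μΩ·cm = 5.73×10^-8 Ω·m
A = m/(density·L) = 0.0168/(19400×5.51) = 1.5717e-07 m²
R = ρL/A = (5.73×10^-8)(5.51)/(1.5717e-07) = 2.009 Ω
R(293 °C) = 2.009 × (1 + 0.0045×268) = 4.43 Ω

4.43 Ω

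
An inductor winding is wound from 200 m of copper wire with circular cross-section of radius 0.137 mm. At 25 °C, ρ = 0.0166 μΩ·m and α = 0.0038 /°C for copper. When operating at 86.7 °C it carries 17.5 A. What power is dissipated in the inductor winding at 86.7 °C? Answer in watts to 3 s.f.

21300 W

ρ = 0.0166 μΩ·m = 1.66×10^-8 Ω·m
A = πr² = π(1.3700e-04 m)² = 5.896e-08 m²
R₍25₎ = ρL/A = (1.66×10^-8)(200)/(5.896e-08) = 56.31 Ω
R₍86.7₎ = R₍25₎(1 + αΔT) = 56.31 × (1 + 0.0038×61.7) = 69.51 Ω
P = I²R = (17.5)² × 69.51 = 21300 W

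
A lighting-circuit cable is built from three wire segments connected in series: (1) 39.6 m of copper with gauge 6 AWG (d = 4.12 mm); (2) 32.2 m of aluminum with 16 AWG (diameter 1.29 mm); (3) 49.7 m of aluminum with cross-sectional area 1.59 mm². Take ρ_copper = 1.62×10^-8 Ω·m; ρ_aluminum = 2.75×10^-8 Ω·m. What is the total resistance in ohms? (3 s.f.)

1.59 Ω

Seg 1: A = π(4.12/2 mm)² = π(2.0600e-03 m)² = 1.333e-05 m²
R_1 = (1.62×10^-8)(39.6)/(1.333e-05) = 0.04812 Ω
Seg 2: A = π(1.29/2 mm)² = π(6.4500e-04 m)² = 1.307e-06 m²
R_2 = (2.75×10^-8)(32.2)/(1.307e-06) = 0.6775 Ω
Seg 3: A = 1.59 mm² = 1.590e-06 m²
R_3 = (2.75×10^-8)(49.7)/(1.590e-06) = 0.8596 Ω
R_total = R_1 + R_2 + R_3 = 1.59 Ω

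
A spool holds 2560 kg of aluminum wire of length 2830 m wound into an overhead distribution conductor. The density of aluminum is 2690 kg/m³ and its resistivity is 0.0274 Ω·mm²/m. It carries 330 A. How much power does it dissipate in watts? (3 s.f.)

ρ = 0.0274 Ω·mm²/m = 2.74×10^-8 Ω·m
A = m/(density·L) = 2560/(2690×2830) = 3.3628e-04 m²
R = ρL/A = (2.74×10^-8)(2830)/(3.3628e-04) = 0.2306 Ω
P = I²R = (330)² × 0.2306 = 25100 W

25100 W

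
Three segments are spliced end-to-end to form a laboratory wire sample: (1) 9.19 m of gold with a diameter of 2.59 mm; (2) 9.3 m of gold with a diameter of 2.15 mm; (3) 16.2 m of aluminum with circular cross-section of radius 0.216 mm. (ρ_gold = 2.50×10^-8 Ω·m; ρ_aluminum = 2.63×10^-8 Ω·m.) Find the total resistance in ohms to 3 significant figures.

3.01 Ω

Seg 1: A = π(d/2)² = π(1.2950e-03 m)² = 5.269e-06 m²
R_1 = (2.50×10^-8)(9.19)/(5.269e-06) = 0.04361 Ω
Seg 2: A = π(d/2)² = π(1.0750e-03 m)² = 3.631e-06 m²
R_2 = (2.50×10^-8)(9.3)/(3.631e-06) = 0.06404 Ω
Seg 3: A = πr² = π(2.1600e-04 m)² = 1.466e-07 m²
R_3 = (2.63×10^-8)(16.2)/(1.466e-07) = 2.907 Ω
R_total = R_1 + R_2 + R_3 = 3.01 Ω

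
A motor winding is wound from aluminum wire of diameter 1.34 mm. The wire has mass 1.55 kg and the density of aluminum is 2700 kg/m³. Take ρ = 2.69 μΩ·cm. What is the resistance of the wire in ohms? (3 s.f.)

ρ = 2.69 μΩ·cm = 2.69×10^-8 Ω·m
A = π(d/2)² = π(6.7000e-04 m)² = 1.4103e-06 m²
L = m/(density·A) = 1.55/(2700×1.4103e-06) = 407.1 m
R = ρL/A = (2.69×10^-8)(407.1)/(1.4103e-06) = 7.76 Ω

7.76 Ω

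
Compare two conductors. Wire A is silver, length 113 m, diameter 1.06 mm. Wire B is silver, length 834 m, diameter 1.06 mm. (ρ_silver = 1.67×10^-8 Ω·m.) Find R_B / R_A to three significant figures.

R ∝ ρL/d², so R_B/R_A = (L_B/L_A)
= (834/113) = 7.38

7.38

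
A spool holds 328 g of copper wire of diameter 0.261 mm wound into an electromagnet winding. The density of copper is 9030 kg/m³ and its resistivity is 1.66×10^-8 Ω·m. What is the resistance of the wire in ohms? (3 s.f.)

211 Ω

A = π(d/2)² = π(1.3050e-04 m)² = 5.3502e-08 m²
L = m/(density·A) = 0.328/(9030×5.3502e-08) = 678.9 m
R = ρL/A = (1.66×10^-8)(678.9)/(5.3502e-08) = 211 Ω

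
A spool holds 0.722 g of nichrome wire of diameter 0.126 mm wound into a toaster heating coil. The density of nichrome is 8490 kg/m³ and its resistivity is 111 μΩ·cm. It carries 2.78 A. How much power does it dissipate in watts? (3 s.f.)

ρ = 111 μΩ·cm = 1.11×10^-6 Ω·m
A = π(d/2)² = π(6.3000e-05 m)² = 1.2469e-08 m²
L = m/(density·A) = 7.220×10^-4/(8490×1.2469e-08) = 6.82 m
R = ρL/A = (1.11×10^-6)(6.82)/(1.2469e-08) = 607.1 Ω
P = I²R = (2.78)² × 607.1 = 4690 W

4690 W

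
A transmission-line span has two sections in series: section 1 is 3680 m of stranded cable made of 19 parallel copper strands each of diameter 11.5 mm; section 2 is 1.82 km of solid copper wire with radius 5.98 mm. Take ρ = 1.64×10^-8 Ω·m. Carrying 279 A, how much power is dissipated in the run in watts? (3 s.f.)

23100 W

Section 1: A_strand = π(5.7500e-03)² = 1.039e-04 m²; R₁ = ρL/(N·A_s) = (1.64×10^-8)(3680)/(19×1.039e-04) = 0.03058 Ω
Section 2: A = πr² = π(5.9800e-03 m)² = 1.123e-04 m²
R₂ = (1.64×10^-8)(1820)/(1.123e-04) = 0.2657 Ω
R = R₁ + R₂ = 0.2963 Ω
P = I²R = (279)² × 0.2963 = 23100 W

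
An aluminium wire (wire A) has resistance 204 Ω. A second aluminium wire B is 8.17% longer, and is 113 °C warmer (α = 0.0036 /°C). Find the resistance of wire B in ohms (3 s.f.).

310 Ω

R ∝ ρL/d² with ρ ∝ (1+αΔT), so R_B/R_A = (1 + 8.17/100) × (1 + 0.0036×113)
= 1.082 × 1.407 = 1.522
R_B = 1.522 × 204 = 310 Ω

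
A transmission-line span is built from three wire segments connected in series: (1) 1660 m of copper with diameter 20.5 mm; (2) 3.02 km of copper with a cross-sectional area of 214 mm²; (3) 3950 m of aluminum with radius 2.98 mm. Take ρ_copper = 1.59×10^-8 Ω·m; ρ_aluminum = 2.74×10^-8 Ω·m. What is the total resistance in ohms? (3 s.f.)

4.18 Ω

Seg 1: A = π(d/2)² = π(1.0250e-02 m)² = 3.301e-04 m²
R_1 = (1.59×10^-8)(1660)/(3.301e-04) = 0.07997 Ω
Seg 2: A = 214 mm² = 2.140e-04 m²
R_2 = (1.59×10^-8)(3020)/(2.140e-04) = 0.2244 Ω
Seg 3: A = πr² = π(2.9800e-03 m)² = 2.790e-05 m²
R_3 = (2.74×10^-8)(3950)/(2.790e-05) = 3.879 Ω
R_total = R_1 + R_2 + R_3 = 4.18 Ω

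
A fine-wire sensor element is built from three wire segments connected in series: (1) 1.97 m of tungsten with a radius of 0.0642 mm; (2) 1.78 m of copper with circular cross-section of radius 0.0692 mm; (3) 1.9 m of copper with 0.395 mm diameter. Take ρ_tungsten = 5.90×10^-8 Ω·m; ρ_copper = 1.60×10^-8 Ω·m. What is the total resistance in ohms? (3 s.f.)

11.1 Ω

Seg 1: A = πr² = π(6.4200e-05 m)² = 1.295e-08 m²
R_1 = (5.90×10^-8)(1.97)/(1.295e-08) = 8.976 Ω
Seg 2: A = πr² = π(6.9200e-05 m)² = 1.504e-08 m²
R_2 = (1.60×10^-8)(1.78)/(1.504e-08) = 1.893 Ω
Seg 3: A = π(d/2)² = π(1.9750e-04 m)² = 1.225e-07 m²
R_3 = (1.60×10^-8)(1.9)/(1.225e-07) = 0.2481 Ω
R_total = R_1 + R_2 + R_3 = 11.1 Ω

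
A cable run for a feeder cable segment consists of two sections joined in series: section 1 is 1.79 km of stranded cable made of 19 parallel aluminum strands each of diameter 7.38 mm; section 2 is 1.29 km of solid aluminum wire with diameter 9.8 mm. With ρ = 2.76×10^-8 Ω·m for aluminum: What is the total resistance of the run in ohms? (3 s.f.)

0.533 Ω

Section 1: A_strand = π(3.6900e-03)² = 4.278e-05 m²; R₁ = ρL/(N·A_s) = (2.76×10^-8)(1790)/(19×4.278e-05) = 0.06079 Ω
Section 2: A = π(d/2)² = π(4.9000e-03 m)² = 7.543e-05 m²
R₂ = (2.76×10^-8)(1290)/(7.543e-05) = 0.472 Ω
R = R₁ + R₂ = 0.533 Ω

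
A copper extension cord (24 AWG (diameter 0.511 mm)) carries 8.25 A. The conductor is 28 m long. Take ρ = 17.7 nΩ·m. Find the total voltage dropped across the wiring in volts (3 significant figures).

ρ = 17.7 nΩ·m = 1.77×10^-8 Ω·m
A = π(0.511/2 mm)² = π(2.5550e-04 m)² = 2.051e-07 m²
R = ρL/A = (1.77×10^-8)(28)/(2.051e-07) = 2.417 Ω
V = IR = 8.25 × 2.417 = 19.9 V

19.9 V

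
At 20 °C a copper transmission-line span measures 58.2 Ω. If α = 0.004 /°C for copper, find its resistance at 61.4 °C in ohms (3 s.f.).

ΔT = 61.4 − 20 = 41.4 °C
R = R₀(1 + αΔT) = 58.2 × (1 + 0.004×41.4) = 58.2 × 1.166 = 67.8 Ω

67.8 Ω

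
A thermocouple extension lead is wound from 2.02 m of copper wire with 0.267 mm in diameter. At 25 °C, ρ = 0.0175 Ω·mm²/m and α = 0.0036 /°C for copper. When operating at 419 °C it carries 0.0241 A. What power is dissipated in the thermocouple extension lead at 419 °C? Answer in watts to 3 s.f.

ρ = 0.0175 Ω·mm²/m = 1.75×10^-8 Ω·m
A = π(d/2)² = π(1.3350e-04 m)² = 5.599e-08 m²
R₍25₎ = ρL/A = (1.75×10^-8)(2.02)/(5.599e-08) = 0.6314 Ω
R₍419₎ = R₍25₎(1 + αΔT) = 0.6314 × (1 + 0.0036×394) = 1.527 Ω
P = I²R = (0.0241)² × 1.527 = 8.87×10^-4 W

8.87×10^-4 W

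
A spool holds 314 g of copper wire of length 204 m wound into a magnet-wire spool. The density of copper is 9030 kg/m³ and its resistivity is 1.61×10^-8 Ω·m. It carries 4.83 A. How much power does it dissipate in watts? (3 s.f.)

A = m/(density·L) = 0.314/(9030×204) = 1.7046e-07 m²
R = ρL/A = (1.61×10^-8)(204)/(1.7046e-07) = 19.27 Ω
P = I²R = (4.83)² × 19.27 = 450 W

450 W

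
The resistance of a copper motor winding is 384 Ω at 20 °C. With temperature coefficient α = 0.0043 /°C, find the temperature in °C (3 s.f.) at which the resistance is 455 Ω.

R = R₀(1 + α(T − T₀)) ⇒ T = T₀ + (R/R₀ − 1)/α
T = 20 + (455/384 − 1)/0.0043 = 20 + (0.1849)/0.0043 = 63.0 °C

63.0 °C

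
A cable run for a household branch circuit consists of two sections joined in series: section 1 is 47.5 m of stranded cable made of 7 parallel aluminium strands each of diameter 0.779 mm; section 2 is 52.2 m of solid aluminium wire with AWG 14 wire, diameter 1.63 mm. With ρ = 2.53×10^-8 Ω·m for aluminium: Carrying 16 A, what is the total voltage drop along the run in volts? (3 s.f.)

15.9 V

Section 1: A_strand = π(3.8950e-04)² = 4.766e-07 m²; R₁ = ρL/(N·A_s) = (2.53×10^-8)(47.5)/(7×4.766e-07) = 0.3602 Ω
Section 2: A = π(1.63/2 mm)² = π(8.1500e-04 m)² = 2.087e-06 m²
R₂ = (2.53×10^-8)(52.2)/(2.087e-06) = 0.6329 Ω
R = R₁ + R₂ = 0.9931 Ω
V = IR = 16 × 0.9931 = 15.9 V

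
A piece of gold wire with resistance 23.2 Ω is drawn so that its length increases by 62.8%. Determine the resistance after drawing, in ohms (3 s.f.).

61.5 Ω

k = 1 + 62.8/100 = 1.628; volume constant ⇒ A' = A/k, so R' = k²R.
R' = 2.65 × 23.2 = 61.5 Ω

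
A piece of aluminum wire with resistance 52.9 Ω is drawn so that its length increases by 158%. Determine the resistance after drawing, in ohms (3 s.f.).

k = 1 + 158/100 = 2.58; volume constant ⇒ A' = A/k, so R' = k²R.
R' = 6.656 × 52.9 = 352 Ω

352 Ω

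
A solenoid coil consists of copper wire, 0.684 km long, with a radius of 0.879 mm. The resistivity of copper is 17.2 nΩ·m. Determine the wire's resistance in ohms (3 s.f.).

4.85 Ω

ρ = 17.2 nΩ·m = 1.72×10^-8 Ω·m
A = πr² = π(8.7900e-04 m)² = 2.427e-06 m²
R = ρL/A = (1.72×10^-8)(684 m)/(2.427e-06 m²) = 4.85 Ω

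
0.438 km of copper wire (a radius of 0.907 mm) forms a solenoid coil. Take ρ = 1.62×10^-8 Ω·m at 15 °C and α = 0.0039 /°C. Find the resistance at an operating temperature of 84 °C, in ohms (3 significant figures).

3.48 Ω

A = πr² = π(9.0700e-04 m)² = 2.584e-06 m²
R₍15°C₎ = ρL/A = (1.62×10^-8)(438)/(2.584e-06) = 2.746 Ω
R = R₀(1 + αΔT) = 2.746(1 + 0.0039×69) = 3.48 Ω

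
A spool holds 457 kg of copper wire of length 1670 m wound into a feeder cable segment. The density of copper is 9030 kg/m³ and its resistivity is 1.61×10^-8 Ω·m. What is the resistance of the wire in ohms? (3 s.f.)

0.887 Ω

A = m/(density·L) = 457/(9030×1670) = 3.0305e-05 m²
R = ρL/A = (1.61×10^-8)(1670)/(3.0305e-05) = 0.887 Ω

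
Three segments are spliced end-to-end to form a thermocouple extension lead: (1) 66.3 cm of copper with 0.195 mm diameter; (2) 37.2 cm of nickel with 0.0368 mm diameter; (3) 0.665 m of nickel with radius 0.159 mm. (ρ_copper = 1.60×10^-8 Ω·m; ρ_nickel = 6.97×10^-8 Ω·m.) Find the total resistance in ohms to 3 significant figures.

Seg 1: A = π(d/2)² = π(9.7500e-05 m)² = 2.986e-08 m²
R_1 = (1.60×10^-8)(0.663)/(2.986e-08) = 0.3552 Ω
Seg 2: A = π(d/2)² = π(1.8400e-05 m)² = 1.064e-09 m²
R_2 = (6.97×10^-8)(0.372)/(1.064e-09) = 24.38 Ω
Seg 3: A = πr² = π(1.5900e-04 m)² = 7.942e-08 m²
R_3 = (6.97×10^-8)(0.665)/(7.942e-08) = 0.5836 Ω
R_total = R_1 + R_2 + R_3 = 25.3 Ω

25.3 Ω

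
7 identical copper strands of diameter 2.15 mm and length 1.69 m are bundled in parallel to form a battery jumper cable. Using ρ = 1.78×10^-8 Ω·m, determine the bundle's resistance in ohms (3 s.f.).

A_strand = π(1.0750e-03 m)² = 3.631e-06 m²
R_strand = ρL/A = (1.78×10^-8)(1.69)/(3.631e-06) = 0.008286 Ω
R_total = R_strand/N = 0.008286/7 = 0.00118 Ω

0.00118 Ω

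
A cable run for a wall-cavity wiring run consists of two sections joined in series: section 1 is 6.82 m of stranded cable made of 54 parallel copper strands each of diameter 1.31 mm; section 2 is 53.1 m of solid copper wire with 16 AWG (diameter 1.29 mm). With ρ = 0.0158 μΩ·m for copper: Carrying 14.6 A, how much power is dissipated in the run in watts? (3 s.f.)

ρ = 0.0158 μΩ·m = 1.58×10^-8 Ω·m
Section 1: A_strand = π(6.5500e-04)² = 1.348e-06 m²; R₁ = ρL/(N·A_s) = (1.58×10^-8)(6.82)/(54×1.348e-06) = 0.001481 Ω
Section 2: A = π(1.29/2 mm)² = π(6.4500e-04 m)² = 1.307e-06 m²
R₂ = (1.58×10^-8)(53.1)/(1.307e-06) = 0.6419 Ω
R = R₁ + R₂ = 0.6434 Ω
P = I²R = (14.6)² × 0.6434 = 137 W

137 W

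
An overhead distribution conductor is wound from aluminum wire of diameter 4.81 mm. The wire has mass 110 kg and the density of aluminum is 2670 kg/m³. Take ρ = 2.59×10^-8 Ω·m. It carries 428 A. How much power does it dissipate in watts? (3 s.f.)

A = π(d/2)² = π(2.4050e-03 m)² = 1.8171e-05 m²
L = m/(density·A) = 110/(2670×1.8171e-05) = 2267 m
R = ρL/A = (2.59×10^-8)(2267)/(1.8171e-05) = 3.232 Ω
P = I²R = (428)² × 3.232 = 5.92×10^5 W

5.92×10^5 W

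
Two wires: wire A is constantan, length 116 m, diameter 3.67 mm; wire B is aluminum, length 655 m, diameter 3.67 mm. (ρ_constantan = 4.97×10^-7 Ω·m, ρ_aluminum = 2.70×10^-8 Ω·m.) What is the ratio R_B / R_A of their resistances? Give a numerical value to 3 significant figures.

R ∝ ρL/d², so R_B/R_A = (ρ_B/ρ_A) × (L_B/L_A)
= (2.70×10^-8/4.97×10^-7) × (655/116) = 0.307

0.307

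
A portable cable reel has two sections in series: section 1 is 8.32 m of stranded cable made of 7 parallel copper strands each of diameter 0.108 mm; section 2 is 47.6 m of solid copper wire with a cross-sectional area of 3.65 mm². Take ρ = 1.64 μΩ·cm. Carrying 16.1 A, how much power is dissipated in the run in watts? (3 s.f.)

607 W

ρ = 1.64 μΩ·cm = 1.64×10^-8 Ω·m
Section 1: A_strand = π(5.4000e-05)² = 9.161e-09 m²; R₁ = ρL/(N·A_s) = (1.64×10^-8)(8.32)/(7×9.161e-09) = 2.128 Ω
Section 2: A = 3.65 mm² = 3.650e-06 m²
R₂ = (1.64×10^-8)(47.6)/(3.650e-06) = 0.2139 Ω
R = R₁ + R₂ = 2.342 Ω
P = I²R = (16.1)² × 2.342 = 607 W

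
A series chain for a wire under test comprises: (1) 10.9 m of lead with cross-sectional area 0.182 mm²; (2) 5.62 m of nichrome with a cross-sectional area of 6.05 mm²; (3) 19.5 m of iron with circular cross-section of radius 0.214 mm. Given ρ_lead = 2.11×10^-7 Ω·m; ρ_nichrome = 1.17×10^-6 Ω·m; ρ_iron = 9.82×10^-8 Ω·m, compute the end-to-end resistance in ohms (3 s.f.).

27.0 Ω

Seg 1: A = 0.182 mm² = 1.820e-07 m²
R_1 = (2.11×10^-7)(10.9)/(1.820e-07) = 12.64 Ω
Seg 2: A = 6.05 mm² = 6.050e-06 m²
R_2 = (1.17×10^-6)(5.62)/(6.050e-06) = 1.087 Ω
Seg 3: A = πr² = π(2.1400e-04 m)² = 1.439e-07 m²
R_3 = (9.82×10^-8)(19.5)/(1.439e-07) = 13.31 Ω
R_total = R_1 + R_2 + R_3 = 27.0 Ω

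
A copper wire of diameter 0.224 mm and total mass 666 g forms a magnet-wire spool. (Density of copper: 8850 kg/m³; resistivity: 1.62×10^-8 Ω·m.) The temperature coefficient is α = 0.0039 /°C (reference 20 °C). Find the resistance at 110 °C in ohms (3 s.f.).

A = π(d/2)² = π(1.1200e-04 m)² = 3.9408e-08 m²
L = m/(density·A) = 0.666/(8850×3.9408e-08) = 1910 m
R = ρL/A = (1.62×10^-8)(1910)/(3.9408e-08) = 785 Ω
R(110 °C) = 785 × (1 + 0.0039×90) = 1060 Ω

1060 Ω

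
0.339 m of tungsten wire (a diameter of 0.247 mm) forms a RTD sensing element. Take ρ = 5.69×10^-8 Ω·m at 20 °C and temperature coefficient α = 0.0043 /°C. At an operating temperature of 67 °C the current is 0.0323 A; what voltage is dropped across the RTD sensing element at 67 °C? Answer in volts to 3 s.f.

0.0156 V

A = π(d/2)² = π(1.2350e-04 m)² = 4.792e-08 m²
R₍20₎ = ρL/A = (5.69×10^-8)(0.339)/(4.792e-08) = 0.4026 Ω
R₍67₎ = R₍20₎(1 + αΔT) = 0.4026 × (1 + 0.0043×47) = 0.4839 Ω
V = IR = 0.0323 × 0.4839 = 0.0156 V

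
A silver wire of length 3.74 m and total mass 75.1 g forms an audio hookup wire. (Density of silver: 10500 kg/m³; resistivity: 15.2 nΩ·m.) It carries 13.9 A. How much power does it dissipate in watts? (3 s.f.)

5.74 W

ρ = 15.2 nΩ·m = 1.52×10^-8 Ω·m
A = m/(density·L) = 0.0751/(10500×3.74) = 1.9124e-06 m²
R = ρL/A = (1.52×10^-8)(3.74)/(1.9124e-06) = 0.02973 Ω
P = I²R = (13.9)² × 0.02973 = 5.74 W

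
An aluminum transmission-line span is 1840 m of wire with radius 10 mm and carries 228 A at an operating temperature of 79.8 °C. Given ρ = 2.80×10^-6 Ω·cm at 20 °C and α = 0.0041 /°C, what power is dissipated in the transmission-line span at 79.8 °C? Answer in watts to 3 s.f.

10600 W

ρ = 2.80×10^-6 Ω·cm = 2.80×10^-8 Ω·m
A = πr² = π(1.0000e-02 m)² = 3.142e-04 m²
R₍20₎ = ρL/A = (2.80×10^-8)(1840)/(3.142e-04) = 0.164 Ω
R₍79.8₎ = R₍20₎(1 + αΔT) = 0.164 × (1 + 0.0041×59.8) = 0.2042 Ω
P = I²R = (228)² × 0.2042 = 10600 W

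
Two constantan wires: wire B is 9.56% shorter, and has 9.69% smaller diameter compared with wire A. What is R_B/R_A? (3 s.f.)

R ∝ L/d², so R_B/R_A = (1 − 9.56/100) × (1 − 9.69/100)⁻²
= 0.9044 × 1.226 = 1.11

1.11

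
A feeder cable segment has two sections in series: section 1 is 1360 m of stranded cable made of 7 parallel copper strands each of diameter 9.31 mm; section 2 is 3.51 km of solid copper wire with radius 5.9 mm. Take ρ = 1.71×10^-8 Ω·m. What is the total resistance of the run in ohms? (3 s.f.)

0.598 Ω

Section 1: A_strand = π(4.6550e-03)² = 6.808e-05 m²; R₁ = ρL/(N·A_s) = (1.71×10^-8)(1360)/(7×6.808e-05) = 0.0488 Ω
Section 2: A = πr² = π(5.9000e-03 m)² = 1.094e-04 m²
R₂ = (1.71×10^-8)(3510)/(1.094e-04) = 0.5488 Ω
R = R₁ + R₂ = 0.598 Ω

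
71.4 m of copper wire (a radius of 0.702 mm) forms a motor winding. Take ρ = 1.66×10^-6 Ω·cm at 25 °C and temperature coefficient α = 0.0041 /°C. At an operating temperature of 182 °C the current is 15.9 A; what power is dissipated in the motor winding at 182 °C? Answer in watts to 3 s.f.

318 W

ρ = 1.66×10^-6 Ω·cm = 1.66×10^-8 Ω·m
A = πr² = π(7.0200e-04 m)² = 1.548e-06 m²
R₍25₎ = ρL/A = (1.66×10^-8)(71.4)/(1.548e-06) = 0.7656 Ω
R₍182₎ = R₍25₎(1 + αΔT) = 0.7656 × (1 + 0.0041×157) = 1.258 Ω
P = I²R = (15.9)² × 1.258 = 318 W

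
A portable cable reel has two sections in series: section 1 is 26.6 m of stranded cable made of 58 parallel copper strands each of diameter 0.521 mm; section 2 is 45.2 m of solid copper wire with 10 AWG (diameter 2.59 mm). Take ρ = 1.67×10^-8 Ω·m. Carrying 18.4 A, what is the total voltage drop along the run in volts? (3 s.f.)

3.30 V

Section 1: A_strand = π(2.6050e-04)² = 2.132e-07 m²; R₁ = ρL/(N·A_s) = (1.67×10^-8)(26.6)/(58×2.132e-07) = 0.03593 Ω
Section 2: A = π(2.59/2 mm)² = π(1.2950e-03 m)² = 5.269e-06 m²
R₂ = (1.67×10^-8)(45.2)/(5.269e-06) = 0.1433 Ω
R = R₁ + R₂ = 0.1792 Ω
V = IR = 18.4 × 0.1792 = 3.30 V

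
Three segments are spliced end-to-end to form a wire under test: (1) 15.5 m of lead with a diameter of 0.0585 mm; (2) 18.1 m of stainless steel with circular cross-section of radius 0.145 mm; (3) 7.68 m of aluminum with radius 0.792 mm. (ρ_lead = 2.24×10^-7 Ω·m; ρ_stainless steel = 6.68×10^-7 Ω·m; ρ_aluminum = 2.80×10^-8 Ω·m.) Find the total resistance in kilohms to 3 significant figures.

1.47 kΩ

Seg 1: A = π(d/2)² = π(2.9250e-05 m)² = 2.688e-09 m²
R_1 = (2.24×10^-7)(15.5)/(2.688e-09) = 1292 Ω
Seg 2: A = πr² = π(1.4500e-04 m)² = 6.605e-08 m²
R_2 = (6.68×10^-7)(18.1)/(6.605e-08) = 183 Ω
Seg 3: A = πr² = π(7.9200e-04 m)² = 1.971e-06 m²
R_3 = (2.80×10^-8)(7.68)/(1.971e-06) = 0.1091 Ω
R_total = R_1 + R_2 + R_3 = 1.47 kΩ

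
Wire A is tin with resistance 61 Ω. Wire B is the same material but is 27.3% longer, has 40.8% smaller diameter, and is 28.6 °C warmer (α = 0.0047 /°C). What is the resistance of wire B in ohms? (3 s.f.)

251 Ω

R ∝ ρL/d² with ρ ∝ (1+αΔT), so R_B/R_A = (1 + 27.3/100) × (1 − 40.8/100)⁻² × (1 + 0.0047×28.6)
= 1.273 × 2.853 × 1.134 = 4.121
R_B = 4.121 × 61 = 251 Ω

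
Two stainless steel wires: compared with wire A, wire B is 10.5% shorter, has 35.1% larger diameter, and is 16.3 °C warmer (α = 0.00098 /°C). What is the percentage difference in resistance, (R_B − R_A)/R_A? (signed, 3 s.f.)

R ∝ ρL/d² with ρ ∝ (1+αΔT), so R_B/R_A = (1 − 10.5/100) × (1 + 35.1/100)⁻² × (1 + 0.00098×16.3)
= 0.895 × 0.5479 × 1.016 = 0.4982
(R_B − R_A)/R_A = 0.4982 − 1 = -50.2%

-50.2%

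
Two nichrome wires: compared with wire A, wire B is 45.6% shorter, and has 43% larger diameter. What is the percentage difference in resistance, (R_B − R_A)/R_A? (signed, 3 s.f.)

-73.4%

R ∝ L/d², so R_B/R_A = (1 − 45.6/100) × (1 + 43/100)⁻²
= 0.544 × 0.489 = 0.266
(R_B − R_A)/R_A = 0.266 − 1 = -73.4%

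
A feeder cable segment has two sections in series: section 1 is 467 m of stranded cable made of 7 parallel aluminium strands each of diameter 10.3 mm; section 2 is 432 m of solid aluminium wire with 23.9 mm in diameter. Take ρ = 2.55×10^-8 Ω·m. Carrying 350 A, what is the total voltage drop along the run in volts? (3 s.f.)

15.7 V

Section 1: A_strand = π(5.1500e-03)² = 8.332e-05 m²; R₁ = ρL/(N·A_s) = (2.55×10^-8)(467)/(7×8.332e-05) = 0.02042 Ω
Section 2: A = π(d/2)² = π(1.1950e-02 m)² = 4.486e-04 m²
R₂ = (2.55×10^-8)(432)/(4.486e-04) = 0.02455 Ω
R = R₁ + R₂ = 0.04497 Ω
V = IR = 350 × 0.04497 = 15.7 V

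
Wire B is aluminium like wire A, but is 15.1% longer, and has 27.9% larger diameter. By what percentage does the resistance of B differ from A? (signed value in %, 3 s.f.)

R ∝ L/d², so R_B/R_A = (1 + 15.1/100) × (1 + 27.9/100)⁻²
= 1.151 × 0.6113 = 0.7036
(R_B − R_A)/R_A = 0.7036 − 1 = -29.6%

-29.6%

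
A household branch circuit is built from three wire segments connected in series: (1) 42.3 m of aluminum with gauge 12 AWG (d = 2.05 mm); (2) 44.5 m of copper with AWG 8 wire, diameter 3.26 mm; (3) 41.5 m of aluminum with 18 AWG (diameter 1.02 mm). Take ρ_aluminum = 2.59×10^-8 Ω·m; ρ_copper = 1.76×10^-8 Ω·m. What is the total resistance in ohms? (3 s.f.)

Seg 1: A = π(2.05/2 mm)² = π(1.0250e-03 m)² = 3.301e-06 m²
R_1 = (2.59×10^-8)(42.3)/(3.301e-06) = 0.3319 Ω
Seg 2: A = π(3.26/2 mm)² = π(1.6300e-03 m)² = 8.347e-06 m²
R_2 = (1.76×10^-8)(44.5)/(8.347e-06) = 0.09383 Ω
Seg 3: A = π(1.02/2 mm)² = π(5.1000e-04 m)² = 8.171e-07 m²
R_3 = (2.59×10^-8)(41.5)/(8.171e-07) = 1.315 Ω
R_total = R_1 + R_2 + R_3 = 1.74 Ω

1.74 Ω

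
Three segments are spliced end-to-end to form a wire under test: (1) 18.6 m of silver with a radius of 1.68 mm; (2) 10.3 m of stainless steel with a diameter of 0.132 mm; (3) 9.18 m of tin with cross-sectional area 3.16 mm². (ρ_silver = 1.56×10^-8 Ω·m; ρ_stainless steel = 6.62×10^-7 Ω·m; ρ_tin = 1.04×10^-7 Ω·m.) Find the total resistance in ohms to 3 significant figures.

Seg 1: A = πr² = π(1.6800e-03 m)² = 8.867e-06 m²
R_1 = (1.56×10^-8)(18.6)/(8.867e-06) = 0.03272 Ω
Seg 2: A = π(d/2)² = π(6.6000e-05 m)² = 1.368e-08 m²
R_2 = (6.62×10^-7)(10.3)/(1.368e-08) = 498.3 Ω
Seg 3: A = 3.16 mm² = 3.160e-06 m²
R_3 = (1.04×10^-7)(9.18)/(3.160e-06) = 0.3021 Ω
R_total = R_1 + R_2 + R_3 = 499 Ω

499 Ω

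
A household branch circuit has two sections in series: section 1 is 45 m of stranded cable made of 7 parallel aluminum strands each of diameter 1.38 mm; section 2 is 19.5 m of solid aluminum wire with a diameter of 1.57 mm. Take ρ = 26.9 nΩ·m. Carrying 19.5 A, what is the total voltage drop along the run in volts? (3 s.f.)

ρ = 26.9 nΩ·m = 2.69×10^-8 Ω·m
Section 1: A_strand = π(6.9000e-04)² = 1.496e-06 m²; R₁ = ρL/(N·A_s) = (2.69×10^-8)(45)/(7×1.496e-06) = 0.1156 Ω
Section 2: A = π(d/2)² = π(7.8500e-04 m)² = 1.936e-06 m²
R₂ = (2.69×10^-8)(19.5)/(1.936e-06) = 0.271 Ω
R = R₁ + R₂ = 0.3866 Ω
V = IR = 19.5 × 0.3866 = 7.54 V

7.54 V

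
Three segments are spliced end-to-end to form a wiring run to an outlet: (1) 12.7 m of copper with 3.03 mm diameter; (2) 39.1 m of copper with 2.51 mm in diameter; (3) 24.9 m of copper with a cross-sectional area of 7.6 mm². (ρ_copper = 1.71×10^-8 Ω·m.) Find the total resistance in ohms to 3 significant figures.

0.221 Ω

Seg 1: A = π(d/2)² = π(1.5150e-03 m)² = 7.211e-06 m²
R_1 = (1.71×10^-8)(12.7)/(7.211e-06) = 0.03012 Ω
Seg 2: A = π(d/2)² = π(1.2550e-03 m)² = 4.948e-06 m²
R_2 = (1.71×10^-8)(39.1)/(4.948e-06) = 0.1351 Ω
Seg 3: A = 7.6 mm² = 7.600e-06 m²
R_3 = (1.71×10^-8)(24.9)/(7.600e-06) = 0.05603 Ω
R_total = R_1 + R_2 + R_3 = 0.221 Ω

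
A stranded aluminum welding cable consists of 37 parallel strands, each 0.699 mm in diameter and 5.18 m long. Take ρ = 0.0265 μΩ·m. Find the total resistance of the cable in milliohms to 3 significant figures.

ρ = 0.0265 μΩ·m = 2.65×10^-8 Ω·m
A_strand = π(3.4950e-04 m)² = 3.837e-07 m²
R_strand = ρL/A = (2.65×10^-8)(5.18)/(3.837e-07) = 0.3577 Ω
R_total = R_strand/N = 0.3577/37 = 9.67 mΩ

9.67 mΩ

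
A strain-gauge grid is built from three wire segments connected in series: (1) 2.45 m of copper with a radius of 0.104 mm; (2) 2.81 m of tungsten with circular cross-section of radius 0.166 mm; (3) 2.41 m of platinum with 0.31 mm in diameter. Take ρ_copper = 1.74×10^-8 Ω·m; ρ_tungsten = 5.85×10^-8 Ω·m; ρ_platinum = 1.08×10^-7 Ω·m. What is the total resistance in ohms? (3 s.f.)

Seg 1: A = πr² = π(1.0400e-04 m)² = 3.398e-08 m²
R_1 = (1.74×10^-8)(2.45)/(3.398e-08) = 1.255 Ω
Seg 2: A = πr² = π(1.6600e-04 m)² = 8.657e-08 m²
R_2 = (5.85×10^-8)(2.81)/(8.657e-08) = 1.899 Ω
Seg 3: A = π(d/2)² = π(1.5500e-04 m)² = 7.548e-08 m²
R_3 = (1.08×10^-7)(2.41)/(7.548e-08) = 3.448 Ω
R_total = R_1 + R_2 + R_3 = 6.60 Ω

6.60 Ω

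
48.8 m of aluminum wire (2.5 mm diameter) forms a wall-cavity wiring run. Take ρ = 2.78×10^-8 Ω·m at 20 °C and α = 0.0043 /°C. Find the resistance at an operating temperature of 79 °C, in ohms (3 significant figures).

A = π(d/2)² = π(1.2500e-03 m)² = 4.909e-06 m²
R₍20°C₎ = ρL/A = (2.78×10^-8)(48.8)/(4.909e-06) = 0.2764 Ω
R = R₀(1 + αΔT) = 0.2764(1 + 0.0043×59) = 0.346 Ω

0.346 Ω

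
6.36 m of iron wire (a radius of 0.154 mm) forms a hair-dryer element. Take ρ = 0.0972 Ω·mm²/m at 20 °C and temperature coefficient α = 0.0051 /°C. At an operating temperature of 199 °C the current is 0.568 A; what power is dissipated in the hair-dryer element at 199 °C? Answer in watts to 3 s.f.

ρ = 0.0972 Ω·mm²/m = 9.72×10^-8 Ω·m
A = πr² = π(1.5400e-04 m)² = 7.451e-08 m²
R₍20₎ = ρL/A = (9.72×10^-8)(6.36)/(7.451e-08) = 8.297 Ω
R₍199₎ = R₍20₎(1 + αΔT) = 8.297 × (1 + 0.0051×179) = 15.87 Ω
P = I²R = (0.568)² × 15.87 = 5.12 W

5.12 W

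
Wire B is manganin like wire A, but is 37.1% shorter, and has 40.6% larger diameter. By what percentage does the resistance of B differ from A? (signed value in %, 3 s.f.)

R ∝ L/d², so R_B/R_A = (1 − 37.1/100) × (1 + 40.6/100)⁻²
= 0.629 × 0.5059 = 0.3182
(R_B − R_A)/R_A = 0.3182 − 1 = -68.2%

-68.2%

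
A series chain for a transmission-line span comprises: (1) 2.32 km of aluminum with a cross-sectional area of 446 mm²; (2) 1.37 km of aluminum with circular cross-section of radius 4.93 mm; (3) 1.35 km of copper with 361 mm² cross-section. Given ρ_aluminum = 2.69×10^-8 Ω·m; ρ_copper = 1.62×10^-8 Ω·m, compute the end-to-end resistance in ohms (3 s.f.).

Seg 1: A = 446 mm² = 4.460e-04 m²
R_1 = (2.69×10^-8)(2320)/(4.460e-04) = 0.1399 Ω
Seg 2: A = πr² = π(4.9300e-03 m)² = 7.636e-05 m²
R_2 = (2.69×10^-8)(1370)/(7.636e-05) = 0.4826 Ω
Seg 3: A = 361 mm² = 3.610e-04 m²
R_3 = (1.62×10^-8)(1350)/(3.610e-04) = 0.06058 Ω
R_total = R_1 + R_2 + R_3 = 0.683 Ω

0.683 Ω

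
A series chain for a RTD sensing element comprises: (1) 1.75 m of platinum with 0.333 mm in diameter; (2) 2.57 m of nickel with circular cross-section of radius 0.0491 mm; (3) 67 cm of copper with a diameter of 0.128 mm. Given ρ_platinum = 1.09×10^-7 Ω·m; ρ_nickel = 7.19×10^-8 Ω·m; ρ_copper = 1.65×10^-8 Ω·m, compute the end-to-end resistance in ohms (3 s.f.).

Seg 1: A = π(d/2)² = π(1.6650e-04 m)² = 8.709e-08 m²
R_1 = (1.09×10^-7)(1.75)/(8.709e-08) = 2.19 Ω
Seg 2: A = πr² = π(4.9100e-05 m)² = 7.574e-09 m²
R_2 = (7.19×10^-8)(2.57)/(7.574e-09) = 24.4 Ω
Seg 3: A = π(d/2)² = π(6.4000e-05 m)² = 1.287e-08 m²
R_3 = (1.65×10^-8)(0.67)/(1.287e-08) = 0.8591 Ω
R_total = R_1 + R_2 + R_3 = 27.4 Ω

27.4 Ω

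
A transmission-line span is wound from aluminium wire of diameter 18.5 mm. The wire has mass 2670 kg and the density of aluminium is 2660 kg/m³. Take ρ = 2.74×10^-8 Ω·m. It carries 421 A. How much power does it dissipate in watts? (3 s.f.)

67500 W

A = π(d/2)² = π(9.2500e-03 m)² = 2.6880e-04 m²
L = m/(density·A) = 2670/(2660×2.6880e-04) = 3734 m
R = ρL/A = (2.74×10^-8)(3734)/(2.6880e-04) = 0.3806 Ω
P = I²R = (421)² × 0.3806 = 67500 W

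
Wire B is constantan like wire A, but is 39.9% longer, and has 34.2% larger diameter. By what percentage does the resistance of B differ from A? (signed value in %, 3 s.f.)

-22.3%

R ∝ L/d², so R_B/R_A = (1 + 39.9/100) × (1 + 34.2/100)⁻²
= 1.399 × 0.5553 = 0.7768
(R_B − R_A)/R_A = 0.7768 − 1 = -22.3%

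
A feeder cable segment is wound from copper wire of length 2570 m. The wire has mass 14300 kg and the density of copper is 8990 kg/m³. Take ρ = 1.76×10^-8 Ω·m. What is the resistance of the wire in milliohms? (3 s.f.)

A = m/(density·L) = 14300/(8990×2570) = 6.1893e-04 m²
R = ρL/A = (1.76×10^-8)(2570)/(6.1893e-04) = 73.1 mΩ

73.1 mΩ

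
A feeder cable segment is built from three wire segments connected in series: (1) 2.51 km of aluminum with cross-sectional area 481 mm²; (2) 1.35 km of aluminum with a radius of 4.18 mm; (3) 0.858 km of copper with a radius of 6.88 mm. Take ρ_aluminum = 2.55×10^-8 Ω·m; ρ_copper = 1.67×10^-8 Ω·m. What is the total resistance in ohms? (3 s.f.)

0.857 Ω

Seg 1: A = 481 mm² = 4.810e-04 m²
R_1 = (2.55×10^-8)(2510)/(4.810e-04) = 0.1331 Ω
Seg 2: A = πr² = π(4.1800e-03 m)² = 5.489e-05 m²
R_2 = (2.55×10^-8)(1350)/(5.489e-05) = 0.6272 Ω
Seg 3: A = πr² = π(6.8800e-03 m)² = 1.487e-04 m²
R_3 = (1.67×10^-8)(858)/(1.487e-04) = 0.09636 Ω
R_total = R_1 + R_2 + R_3 = 0.857 Ω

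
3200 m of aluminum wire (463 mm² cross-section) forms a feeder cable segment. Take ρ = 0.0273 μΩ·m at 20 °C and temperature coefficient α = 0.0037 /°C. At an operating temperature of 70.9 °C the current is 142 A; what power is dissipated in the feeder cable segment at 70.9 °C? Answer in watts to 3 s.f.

ρ = 0.0273 μΩ·m = 2.73×10^-8 Ω·m
A = 463 mm² = 4.630e-04 m²
R₍20₎ = ρL/A = (2.73×10^-8)(3200)/(4.630e-04) = 0.1887 Ω
R₍70.9₎ = R₍20₎(1 + αΔT) = 0.1887 × (1 + 0.0037×50.9) = 0.2242 Ω
P = I²R = (142)² × 0.2242 = 4520 W

4520 W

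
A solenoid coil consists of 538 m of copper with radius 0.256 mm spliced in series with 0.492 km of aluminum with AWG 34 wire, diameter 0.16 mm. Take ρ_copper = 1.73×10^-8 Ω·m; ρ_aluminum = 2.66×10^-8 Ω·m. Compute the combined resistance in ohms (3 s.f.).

696 Ω

Segment 1: A = πr² = π(2.5600e-04 m)² = 2.059e-07 m²
R₁ = ρL/A = (1.73×10^-8)(538)/(2.059e-07) = 45.21 Ω
Segment 2: A = π(0.16/2 mm)² = π(8.0000e-05 m)² = 2.011e-08 m²
R₂ = (2.66×10^-8)(492)/(2.011e-08) = 650.9 Ω
R = R₁ + R₂ = 696 Ω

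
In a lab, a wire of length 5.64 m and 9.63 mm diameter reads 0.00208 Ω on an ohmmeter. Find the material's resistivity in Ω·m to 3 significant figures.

A = π(d/2)² = π(4.8150e-03 m)² = 7.284e-05 m²
ρ = RA/L = (0.00208)(7.284e-05)/(5.64) = 2.69×10^-8 Ω·m

2.69×10^-8 Ω·m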